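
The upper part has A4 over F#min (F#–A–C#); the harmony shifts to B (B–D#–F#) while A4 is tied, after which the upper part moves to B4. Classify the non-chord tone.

The harmony at that moment is B major triad (B, D#, F#); A4 is not a chord tone.
It is held over (the same pitch as the preceding A4) and left by step up to B4.
Held over from the previous chord and resolving up by step — a retardation.

A4 is a retardation.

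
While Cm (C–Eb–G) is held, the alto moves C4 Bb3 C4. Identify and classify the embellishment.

The harmony at that moment is C minor triad (C, Eb, G); Bb3 is not a chord tone.
It is approached by step down from C4 and left by step up to C4.
Step away and step back to the same note — a neighbor tone (lower neighbor).

Bb3 is a neighbor tone.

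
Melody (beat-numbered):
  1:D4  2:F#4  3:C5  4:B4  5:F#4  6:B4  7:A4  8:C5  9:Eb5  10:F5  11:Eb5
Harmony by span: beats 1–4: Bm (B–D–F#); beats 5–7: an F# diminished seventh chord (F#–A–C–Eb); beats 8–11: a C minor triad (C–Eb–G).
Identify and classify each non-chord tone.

C5 (beat 3) — appoggiatura; B4 (beat 6) — appoggiatura; F5 (beat 10) — neighbor tone.

The harmony at that moment is B minor triad (B, D, F#); C5 is not a chord tone.
It is approached by leap up from F#4 and left by step down to B4.
Leap in, step out — an appoggiatura.
The harmony at that moment is F# diminished seventh chord (F#, A, C, Eb); B4 is not a chord tone.
It is approached by leap up from F#4 and left by step down to A4.
Leap in, step out — an appoggiatura.
The harmony at that moment is C minor triad (C, Eb, G); F5 is not a chord tone.
It is approached by step up from Eb5 and left by step down to Eb5.
Step away and step back to the same note — a neighbor tone (upper neighbor).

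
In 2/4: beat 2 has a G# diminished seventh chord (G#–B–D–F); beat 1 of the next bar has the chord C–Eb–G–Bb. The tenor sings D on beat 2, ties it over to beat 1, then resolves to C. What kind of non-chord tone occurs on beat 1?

The harmony at that moment is C minor seventh chord (C, Eb, G, Bb); D is not a chord tone.
It is held over (the same pitch as the preceding D) and left by step down to C.
Held over from the previous chord and resolving down by step — a suspension.

Suspension.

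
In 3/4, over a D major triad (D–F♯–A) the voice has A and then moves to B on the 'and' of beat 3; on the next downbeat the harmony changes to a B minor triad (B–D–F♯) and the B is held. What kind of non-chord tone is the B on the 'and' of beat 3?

The harmony at that moment is D major triad (D, F♯, A); B is not a chord tone.
It is approached by step up from A and then sustained as the same pitch into the next harmony.
Arriving early and becoming a chord tone when the harmony changes — an anticipation.

Anticipation.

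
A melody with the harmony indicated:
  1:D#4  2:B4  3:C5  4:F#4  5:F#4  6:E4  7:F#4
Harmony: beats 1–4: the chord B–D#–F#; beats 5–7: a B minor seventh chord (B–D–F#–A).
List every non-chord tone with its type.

C5 (beat 3) — escape tone; E4 (beat 6) — neighbor tone.

The harmony at that moment is B major triad (B, D#, F#); C5 is not a chord tone.
It is approached by step up from B4 and left by leap down to F#4.
Step in, leap out — an escape tone.
The harmony at that moment is B minor seventh chord (B, D, F#, A); E4 is not a chord tone.
It is approached by step down from F#4 and left by step up to F#4.
Step away and step back to the same note — a neighbor tone (lower neighbor).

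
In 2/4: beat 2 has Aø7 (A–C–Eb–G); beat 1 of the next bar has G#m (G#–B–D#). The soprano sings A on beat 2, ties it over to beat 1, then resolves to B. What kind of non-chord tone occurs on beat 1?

Retardation.

The harmony at that moment is G# minor triad (G#, B, D#); A is not a chord tone.
It is held over (the same pitch as the preceding A) and left by step up to B.
Held over from the previous chord and resolving up by step — a retardation.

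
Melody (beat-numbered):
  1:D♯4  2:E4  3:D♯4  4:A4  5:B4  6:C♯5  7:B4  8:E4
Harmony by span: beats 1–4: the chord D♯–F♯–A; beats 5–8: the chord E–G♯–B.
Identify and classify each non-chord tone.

The harmony at that moment is D♯ diminished triad (D♯, F♯, A); E4 is not a chord tone.
It is approached by step up from D♯4 and left by step down to D♯4.
Step away and step back to the same note — a neighbor tone (upper neighbor).
The harmony at that moment is E major triad (E, G♯, B); C♯5 is not a chord tone.
It is approached by step up from B4 and left by step down to B4.
Step away and step back to the same note — a neighbor tone (upper neighbor).

E4 (beat 2) — neighbor tone; C♯5 (beat 6) — neighbor tone.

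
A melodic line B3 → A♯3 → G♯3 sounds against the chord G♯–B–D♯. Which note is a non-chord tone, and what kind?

The harmony at that moment is G♯ minor triad (G♯, B, D♯); A♯3 is not a chord tone.
It is approached by step down from B3 and left by step down to G♯3.
Step in, step out in the same direction — a passing tone.

A♯3 is a passing tone.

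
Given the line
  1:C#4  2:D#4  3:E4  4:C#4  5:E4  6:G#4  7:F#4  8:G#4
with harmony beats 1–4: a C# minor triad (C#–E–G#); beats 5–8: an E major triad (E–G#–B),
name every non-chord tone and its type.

The harmony at that moment is C# minor triad (C#, E, G#); D#4 is not a chord tone.
It is approached by step up from C#4 and left by step up to E4.
Step in, step out in the same direction — a passing tone.
The harmony at that moment is E major triad (E, G#, B); F#4 is not a chord tone.
It is approached by step down from G#4 and left by step up to G#4.
Step away and step back to the same note — a neighbor tone (lower neighbor).

D#4 (beat 2) — passing tone; F#4 (beat 7) — neighbor tone.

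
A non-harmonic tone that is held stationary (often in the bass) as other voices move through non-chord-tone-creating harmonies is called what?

Approach: none. Departure: none — a single pitch is sustained while the chords change around it, passing through harmonies that do not contain it.
No melodic motion at all; the dissonance is created entirely by the moving harmonies against the stationary note — a pedal tone (pedal point).

Pedal tone.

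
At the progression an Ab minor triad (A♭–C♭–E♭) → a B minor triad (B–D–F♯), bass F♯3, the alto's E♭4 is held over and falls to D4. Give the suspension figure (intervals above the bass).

At the second chord the bass is F♯3. The suspended E♭4 lies a seventh above the bass; after resolving down by step to D4, the interval above the bass becomes a sixth.
Suspension figures are named by those two intervals: 7–6.

7–6 suspension.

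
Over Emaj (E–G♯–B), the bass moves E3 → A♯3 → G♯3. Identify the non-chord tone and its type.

A♯3 is an appoggiatura.

The harmony at that moment is E major triad (E, G♯, B); A♯3 is not a chord tone.
It is approached by leap up from E3 and left by step down to G♯3.
Leap in, step out — an appoggiatura.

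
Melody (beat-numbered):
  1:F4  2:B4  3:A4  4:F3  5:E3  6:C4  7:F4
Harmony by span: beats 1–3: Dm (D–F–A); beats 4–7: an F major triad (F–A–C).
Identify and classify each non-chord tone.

The harmony at that moment is D minor triad (D, F, A); B4 is not a chord tone.
It is approached by leap up from F4 and left by step down to A4.
Leap in, step out — an appoggiatura.
The harmony at that moment is F major triad (F, A, C); E3 is not a chord tone.
It is approached by step down from F3 and left by leap up to C4.
Step in, leap out — an escape tone.

B4 (beat 2) — appoggiatura; E3 (beat 5) — escape tone.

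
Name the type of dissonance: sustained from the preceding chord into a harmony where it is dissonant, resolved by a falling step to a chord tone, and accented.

Suspension.

Approach: by preparation — the pitch is first a chord tone, then held (tied or repeated) while the harmony changes under it. Departure: down by step. Metric position: strong.
A prepared dissonance that resolves downward by step — a suspension. (The same figure resolving upward would be a retardation.)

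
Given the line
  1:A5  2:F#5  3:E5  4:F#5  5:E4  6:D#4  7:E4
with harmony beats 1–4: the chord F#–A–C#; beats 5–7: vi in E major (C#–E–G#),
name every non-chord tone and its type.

E5 (beat 3) — neighbor tone; D#4 (beat 6) — neighbor tone.

The harmony at that moment is F# minor triad (F#, A, C#); E5 is not a chord tone.
It is approached by step down from F#5 and left by step up to F#5.
Step away and step back to the same note — a neighbor tone (lower neighbor).
The harmony at that moment is C# minor triad (C#, E, G#); D#4 is not a chord tone.
It is approached by step down from E4 and left by step up to E4.
Step away and step back to the same note — a neighbor tone (lower neighbor).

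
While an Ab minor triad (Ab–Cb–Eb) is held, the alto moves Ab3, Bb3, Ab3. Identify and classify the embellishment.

Bb3 is a neighbor tone.

The harmony at that moment is Ab minor triad (Ab, Cb, Eb); Bb3 is not a chord tone.
It is approached by step up from Ab3 and left by step down to Ab3.
Step away and step back to the same note — a neighbor tone (upper neighbor).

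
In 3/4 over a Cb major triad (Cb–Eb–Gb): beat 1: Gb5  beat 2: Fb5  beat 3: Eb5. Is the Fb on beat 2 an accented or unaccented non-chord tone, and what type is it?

The harmony at that moment is Cb major triad (Cb, Eb, Gb); Fb5 is not a chord tone.
It is approached by step down from Gb5 and left by step down to Eb5.
Step in, step out in the same direction — a passing tone.
It falls on a weak beat, so it is unaccented.

Unaccented passing tone.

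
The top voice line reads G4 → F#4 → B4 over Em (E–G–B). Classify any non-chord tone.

The harmony at that moment is E minor triad (E, G, B); F#4 is not a chord tone.
It is approached by step down from G4 and left by leap up to B4.
Step in, leap out — an escape tone.

F#4 is an escape tone.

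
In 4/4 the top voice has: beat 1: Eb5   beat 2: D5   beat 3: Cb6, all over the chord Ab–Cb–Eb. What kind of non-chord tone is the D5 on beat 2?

Escape tone.

The harmony at that moment is Ab minor triad (Ab, Cb, Eb); D5 is not a chord tone.
It is approached by step down from Eb5 and left by leap up to Cb6.
Step in, leap out, on a weak beat — an escape tone.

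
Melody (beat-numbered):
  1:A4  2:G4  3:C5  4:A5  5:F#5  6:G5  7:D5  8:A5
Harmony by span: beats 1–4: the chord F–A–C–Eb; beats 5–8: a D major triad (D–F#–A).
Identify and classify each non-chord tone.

G4 (beat 2) — escape tone; G5 (beat 6) — escape tone.

The harmony at that moment is F dominant seventh chord (F, A, C, Eb); G4 is not a chord tone.
It is approached by step down from A4 and left by leap up to C5.
Step in, leap out — an escape tone.
The harmony at that moment is D major triad (D, F#, A); G5 is not a chord tone.
It is approached by step up from F#5 and left by leap down to D5.
Step in, leap out — an escape tone.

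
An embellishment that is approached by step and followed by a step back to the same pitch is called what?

Approach: by step. Departure: by step in the opposite direction, back to the starting pitch.
Stepwise on both sides but reversing to return to the same chord tone — a neighbor tone. (Had it continued onward in the same direction it would be a passing tone instead.)

Neighbor tone.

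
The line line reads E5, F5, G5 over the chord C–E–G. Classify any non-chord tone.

F5 is a passing tone.

The harmony at that moment is C major triad (C, E, G); F5 is not a chord tone.
It is approached by step up from E5 and left by step up to G5.
Step in, step out in the same direction — a passing tone.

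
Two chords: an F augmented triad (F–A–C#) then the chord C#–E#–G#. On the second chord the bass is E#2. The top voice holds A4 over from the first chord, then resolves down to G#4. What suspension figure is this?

At the second chord the bass is E#2. The suspended A4 lies a fourth above the bass; after resolving down by step to G#4, the interval above the bass becomes a third.
Suspension figures are named by those two intervals: 4–3.

4–3 suspension.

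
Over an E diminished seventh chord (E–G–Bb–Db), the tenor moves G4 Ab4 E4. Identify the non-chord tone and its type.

The harmony at that moment is E diminished seventh chord (E, G, Bb, Db); Ab4 is not a chord tone.
It is approached by step up from G4 and left by leap down to E4.
Step in, leap out — an escape tone.

Ab4 is an escape tone.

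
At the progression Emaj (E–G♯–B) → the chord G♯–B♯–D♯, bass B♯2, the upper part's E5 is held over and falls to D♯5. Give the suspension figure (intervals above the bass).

At the second chord the bass is B♯2. The suspended E5 lies a fourth above the bass; after resolving down by step to D♯5, the interval above the bass becomes a third.
Suspension figures are named by those two intervals: 4–3.

4–3 suspension.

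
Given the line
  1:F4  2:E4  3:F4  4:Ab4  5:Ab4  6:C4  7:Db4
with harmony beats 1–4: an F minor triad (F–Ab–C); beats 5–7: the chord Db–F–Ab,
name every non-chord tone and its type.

The harmony at that moment is F minor triad (F, Ab, C); E4 is not a chord tone.
It is approached by step down from F4 and left by step up to F4.
Step away and step back to the same note — a neighbor tone (lower neighbor).
The harmony at that moment is Db major triad (Db, F, Ab); C4 is not a chord tone.
It is approached by leap down from Ab4 and left by step up to Db4.
Leap in, step out — an appoggiatura.

E4 (beat 2) — neighbor tone; C4 (beat 6) — appoggiatura.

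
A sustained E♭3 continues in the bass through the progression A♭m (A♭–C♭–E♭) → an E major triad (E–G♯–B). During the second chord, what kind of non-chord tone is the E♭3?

The harmony at that moment is E major triad (E, G♯, B); E♭3 is not a chord tone.
It is held over (the same pitch as the preceding E♭3) and then sustained as the same pitch into the next harmony.
Sustained through a change of harmony — a pedal tone.

Pedal tone (pedal point).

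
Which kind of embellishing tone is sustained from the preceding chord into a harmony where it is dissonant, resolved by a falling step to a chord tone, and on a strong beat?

Suspension.

Approach: by preparation — the pitch is first a chord tone, then held (tied or repeated) while the harmony changes under it. Departure: down by step. Metric position: strong.
A prepared dissonance that resolves downward by step — a suspension. (The same figure resolving upward would be a retardation.)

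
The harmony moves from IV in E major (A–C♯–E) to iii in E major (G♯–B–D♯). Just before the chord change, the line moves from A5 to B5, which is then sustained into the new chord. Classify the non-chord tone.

B5 is an anticipation.

The harmony at that moment is A major triad (A, C♯, E); B5 is not a chord tone.
It is approached by step up from A5 and then sustained as the same pitch into the next harmony.
Arriving early and becoming a chord tone when the harmony changes — an anticipation.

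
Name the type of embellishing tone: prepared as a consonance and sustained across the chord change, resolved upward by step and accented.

Approach: by preparation — the pitch is first a chord tone, then held (tied or repeated) while the harmony changes under it. Departure: up by step. Metric position: strong.
A prepared dissonance that resolves upward by step — a retardation. (The same figure resolving downward would be a suspension.)

Retardation.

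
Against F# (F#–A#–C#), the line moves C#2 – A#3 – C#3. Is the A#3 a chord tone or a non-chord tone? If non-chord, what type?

F# major triad contains F#, A#, C#; A# is the third, so it is a chord tone.

Chord tone (the third of F# major triad).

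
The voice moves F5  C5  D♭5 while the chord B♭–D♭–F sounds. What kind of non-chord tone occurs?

The harmony at that moment is B♭ minor triad (B♭, D♭, F); C5 is not a chord tone.
It is approached by leap down from F5 and left by step up to D♭5.
Leap in, step out — an appoggiatura.

C5 is an appoggiatura.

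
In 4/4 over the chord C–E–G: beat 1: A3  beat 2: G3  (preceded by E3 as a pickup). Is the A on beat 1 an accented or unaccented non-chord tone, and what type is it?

The harmony at that moment is C major triad (C, E, G); A3 is not a chord tone.
It is approached by leap up from E3 and left by step down to G3.
Leap in, step out — an appoggiatura.
It falls on the downbeat, so it is accented.

Accented appoggiatura.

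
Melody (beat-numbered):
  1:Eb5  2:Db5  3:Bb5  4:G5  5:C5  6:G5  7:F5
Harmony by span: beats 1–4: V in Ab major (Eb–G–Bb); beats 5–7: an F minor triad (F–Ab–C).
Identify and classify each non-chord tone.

The harmony at that moment is Eb major triad (Eb, G, Bb); Db5 is not a chord tone.
It is approached by step down from Eb5 and left by leap up to Bb5.
Step in, leap out — an escape tone.
The harmony at that moment is F minor triad (F, Ab, C); G5 is not a chord tone.
It is approached by leap up from C5 and left by step down to F5.
Leap in, step out — an appoggiatura.

Db5 (beat 2) — escape tone; G5 (beat 6) — appoggiatura.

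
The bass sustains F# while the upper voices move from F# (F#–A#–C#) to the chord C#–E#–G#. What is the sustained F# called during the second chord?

Pedal tone (pedal point).

The harmony at that moment is C# major triad (C#, E#, G#); F# is not a chord tone.
It is held over (the same pitch as the preceding F#) and then sustained as the same pitch into the next harmony.
Sustained through a change of harmony — a pedal tone.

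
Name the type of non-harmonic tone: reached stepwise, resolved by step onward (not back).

Passing tone.

Approach: by step. Departure: by step, continuing in the same direction.
Stepwise on both sides with no change of direction means the note fills in the space between two different chord tones — a passing tone. (Had it turned back to its starting note it would be a neighbor tone instead.)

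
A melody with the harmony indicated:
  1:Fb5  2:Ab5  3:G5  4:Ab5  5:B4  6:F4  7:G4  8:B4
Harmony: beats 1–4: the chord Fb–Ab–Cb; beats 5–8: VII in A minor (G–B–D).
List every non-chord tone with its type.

The harmony at that moment is Fb major triad (Fb, Ab, Cb); G5 is not a chord tone.
It is approached by step down from Ab5 and left by step up to Ab5.
Step away and step back to the same note — a neighbor tone (lower neighbor).
The harmony at that moment is G major triad (G, B, D); F4 is not a chord tone.
It is approached by leap down from B4 and left by step up to G4.
Leap in, step out — an appoggiatura.

G5 (beat 3) — neighbor tone; F4 (beat 6) — appoggiatura.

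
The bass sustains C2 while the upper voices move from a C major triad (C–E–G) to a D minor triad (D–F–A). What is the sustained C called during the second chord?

The harmony at that moment is D minor triad (D, F, A); C2 is not a chord tone.
It is held over (the same pitch as the preceding C2) and then sustained as the same pitch into the next harmony.
Sustained through a change of harmony — a pedal tone.

Pedal tone (pedal point).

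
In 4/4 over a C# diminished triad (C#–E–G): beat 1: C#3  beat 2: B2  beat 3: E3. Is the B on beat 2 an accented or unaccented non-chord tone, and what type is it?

Unaccented escape tone.

The harmony at that moment is C# diminished triad (C#, E, G); B2 is not a chord tone.
It is approached by step down from C#3 and left by leap up to E3.
Step in, leap out — an escape tone.
It falls on a weak beat, so it is unaccented.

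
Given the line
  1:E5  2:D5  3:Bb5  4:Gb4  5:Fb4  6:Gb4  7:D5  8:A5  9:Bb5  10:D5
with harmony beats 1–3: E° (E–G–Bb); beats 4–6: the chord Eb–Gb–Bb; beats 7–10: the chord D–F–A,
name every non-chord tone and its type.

The harmony at that moment is E diminished triad (E, G, Bb); D5 is not a chord tone.
It is approached by step down from E5 and left by leap up to Bb5.
Step in, leap out — an escape tone.
The harmony at that moment is Eb minor triad (Eb, Gb, Bb); Fb4 is not a chord tone.
It is approached by step down from Gb4 and left by step up to Gb4.
Step away and step back to the same note — a neighbor tone (lower neighbor).
The harmony at that moment is D minor triad (D, F, A); Bb5 is not a chord tone.
It is approached by step up from A5 and left by leap down to D5.
Step in, leap out — an escape tone.

D5 (beat 2) — escape tone; Fb4 (beat 5) — neighbor tone; Bb5 (beat 9) — escape tone.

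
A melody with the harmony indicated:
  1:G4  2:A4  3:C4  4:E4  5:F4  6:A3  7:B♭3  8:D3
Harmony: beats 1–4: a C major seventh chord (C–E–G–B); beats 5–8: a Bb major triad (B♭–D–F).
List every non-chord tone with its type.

The harmony at that moment is C major seventh chord (C, E, G, B); A4 is not a chord tone.
It is approached by step up from G4 and left by leap down to C4.
Step in, leap out — an escape tone.
The harmony at that moment is B♭ major triad (B♭, D, F); A3 is not a chord tone.
It is approached by leap down from F4 and left by step up to B♭3.
Leap in, step out — an appoggiatura.

A4 (beat 2) — escape tone; A3 (beat 6) — appoggiatura.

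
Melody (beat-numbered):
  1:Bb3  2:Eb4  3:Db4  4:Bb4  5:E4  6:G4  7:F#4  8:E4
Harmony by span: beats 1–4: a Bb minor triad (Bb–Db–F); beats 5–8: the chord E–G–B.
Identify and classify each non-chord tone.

The harmony at that moment is Bb minor triad (Bb, Db, F); Eb4 is not a chord tone.
It is approached by leap up from Bb3 and left by step down to Db4.
Leap in, step out — an appoggiatura.
The harmony at that moment is E minor triad (E, G, B); F#4 is not a chord tone.
It is approached by step down from G4 and left by step down to E4.
Step in, step out in the same direction — a passing tone.

Eb4 (beat 2) — appoggiatura; F#4 (beat 7) — passing tone.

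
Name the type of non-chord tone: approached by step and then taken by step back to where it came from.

Approach: by step. Departure: by step in the opposite direction, back to the starting pitch.
Stepwise on both sides but reversing to return to the same chord tone — a neighbor tone. (Had it continued onward in the same direction it would be a passing tone instead.)

Neighbor tone.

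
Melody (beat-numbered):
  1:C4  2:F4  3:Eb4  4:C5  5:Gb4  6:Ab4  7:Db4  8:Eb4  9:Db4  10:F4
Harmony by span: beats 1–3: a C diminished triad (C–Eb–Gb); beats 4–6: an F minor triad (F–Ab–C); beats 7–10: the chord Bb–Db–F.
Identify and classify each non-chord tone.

F4 (beat 2) — appoggiatura; Gb4 (beat 5) — appoggiatura; Eb4 (beat 8) — neighbor tone.

The harmony at that moment is C diminished triad (C, Eb, Gb); F4 is not a chord tone.
It is approached by leap up from C4 and left by step down to Eb4.
Leap in, step out — an appoggiatura.
The harmony at that moment is F minor triad (F, Ab, C); Gb4 is not a chord tone.
It is approached by leap down from C5 and left by step up to Ab4.
Leap in, step out — an appoggiatura.
The harmony at that moment is Bb minor triad (Bb, Db, F); Eb4 is not a chord tone.
It is approached by step up from Db4 and left by step down to Db4.
Step away and step back to the same note — a neighbor tone (upper neighbor).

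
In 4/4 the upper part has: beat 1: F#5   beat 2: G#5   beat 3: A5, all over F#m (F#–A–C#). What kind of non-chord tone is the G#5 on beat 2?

The harmony at that moment is F# minor triad (F#, A, C#); G#5 is not a chord tone.
It is approached by step up from F#5 and left by step up to A5.
Step in, step out in the same direction — a passing tone.

Passing tone.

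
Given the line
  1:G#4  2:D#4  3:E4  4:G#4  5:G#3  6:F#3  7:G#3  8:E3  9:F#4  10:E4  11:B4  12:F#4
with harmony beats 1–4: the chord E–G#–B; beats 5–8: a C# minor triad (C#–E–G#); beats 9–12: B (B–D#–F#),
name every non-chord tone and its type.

D#4 (beat 2) — appoggiatura; F#3 (beat 6) — neighbor tone; E4 (beat 10) — escape tone.

The harmony at that moment is E major triad (E, G#, B); D#4 is not a chord tone.
It is approached by leap down from G#4 and left by step up to E4.
Leap in, step out — an appoggiatura.
The harmony at that moment is C# minor triad (C#, E, G#); F#3 is not a chord tone.
It is approached by step down from G#3 and left by step up to G#3.
Step away and step back to the same note — a neighbor tone (lower neighbor).
The harmony at that moment is B major triad (B, D#, F#); E4 is not a chord tone.
It is approached by step down from F#4 and left by leap up to B4.
Step in, leap out — an escape tone.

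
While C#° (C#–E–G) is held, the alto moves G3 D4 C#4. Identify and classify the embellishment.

The harmony at that moment is C# diminished triad (C#, E, G); D4 is not a chord tone.
It is approached by leap up from G3 and left by step down to C#4.
Leap in, step out — an appoggiatura.

D4 is an appoggiatura.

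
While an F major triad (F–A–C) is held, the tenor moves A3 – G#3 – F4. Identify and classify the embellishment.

The harmony at that moment is F major triad (F, A, C); G#3 is not a chord tone.
It is approached by step down from A3 and left by leap up to F4.
Step in, leap out — an escape tone.

G#3 is an escape tone.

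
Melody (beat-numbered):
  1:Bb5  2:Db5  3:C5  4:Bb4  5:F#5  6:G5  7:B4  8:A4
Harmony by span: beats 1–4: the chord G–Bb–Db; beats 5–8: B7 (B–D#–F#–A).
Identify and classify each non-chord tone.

C5 (beat 3) — passing tone; G5 (beat 6) — escape tone.

The harmony at that moment is G diminished triad (G, Bb, Db); C5 is not a chord tone.
It is approached by step down from Db5 and left by step down to Bb4.
Step in, step out in the same direction — a passing tone.
The harmony at that moment is B dominant seventh chord (B, D#, F#, A); G5 is not a chord tone.
It is approached by step up from F#5 and left by leap down to B4.
Step in, leap out — an escape tone.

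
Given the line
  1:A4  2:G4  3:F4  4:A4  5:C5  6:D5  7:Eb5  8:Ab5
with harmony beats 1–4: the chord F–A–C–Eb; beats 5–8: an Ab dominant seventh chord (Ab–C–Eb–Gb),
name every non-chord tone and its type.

G4 (beat 2) — passing tone; D5 (beat 6) — passing tone.

The harmony at that moment is F dominant seventh chord (F, A, C, Eb); G4 is not a chord tone.
It is approached by step down from A4 and left by step down to F4.
Step in, step out in the same direction — a passing tone.
The harmony at that moment is Ab dominant seventh chord (Ab, C, Eb, Gb); D5 is not a chord tone.
It is approached by step up from C5 and left by step up to Eb5.
Step in, step out in the same direction — a passing tone.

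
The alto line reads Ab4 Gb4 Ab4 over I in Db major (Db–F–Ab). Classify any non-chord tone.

Gb4 is a neighbor tone.

The harmony at that moment is Db major triad (Db, F, Ab); Gb4 is not a chord tone.
It is approached by step down from Ab4 and left by step up to Ab4.
Step away and step back to the same note — a neighbor tone (lower neighbor).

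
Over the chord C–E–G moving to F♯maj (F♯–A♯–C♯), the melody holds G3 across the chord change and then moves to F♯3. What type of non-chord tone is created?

G3 is a suspension.

The harmony at that moment is F♯ major triad (F♯, A♯, C♯); G3 is not a chord tone.
It is held over (the same pitch as the preceding G3) and left by step down to F♯3.
Held over from the previous chord and resolving down by step — a suspension.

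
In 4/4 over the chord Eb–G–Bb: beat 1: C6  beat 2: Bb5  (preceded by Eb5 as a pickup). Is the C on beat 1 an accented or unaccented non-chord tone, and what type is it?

Accented appoggiatura.

The harmony at that moment is Eb major triad (Eb, G, Bb); C6 is not a chord tone.
It is approached by leap up from Eb5 and left by step down to Bb5.
Leap in, step out — an appoggiatura.
It falls on the downbeat, so it is accented.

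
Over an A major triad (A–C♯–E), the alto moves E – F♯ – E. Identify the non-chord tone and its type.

The harmony at that moment is A major triad (A, C♯, E); F♯ is not a chord tone.
It is approached by step up from E and left by step down to E.
Step away and step back to the same note — a neighbor tone (upper neighbor).

F♯ is a neighbor tone.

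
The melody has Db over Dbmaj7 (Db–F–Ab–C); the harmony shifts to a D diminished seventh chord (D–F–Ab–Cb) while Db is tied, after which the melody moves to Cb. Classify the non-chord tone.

The harmony at that moment is D diminished seventh chord (D, F, Ab, Cb); Db is not a chord tone.
It is held over (the same pitch as the preceding Db) and left by step down to Cb.
Held over from the previous chord and resolving down by step — a suspension.

Db is a suspension.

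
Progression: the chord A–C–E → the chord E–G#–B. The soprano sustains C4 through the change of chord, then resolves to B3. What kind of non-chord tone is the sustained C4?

The harmony at that moment is E major triad (E, G#, B); C4 is not a chord tone.
It is held over (the same pitch as the preceding C4) and left by step down to B3.
Held over from the previous chord and resolving down by step — a suspension.

C4 is a suspension.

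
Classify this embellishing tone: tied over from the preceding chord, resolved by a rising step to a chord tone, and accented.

Retardation.

Approach: by preparation — the pitch is first a chord tone, then held (tied or repeated) while the harmony changes under it. Departure: up by step. Metric position: strong.
A prepared dissonance that resolves upward by step — a retardation. (The same figure resolving downward would be a suspension.)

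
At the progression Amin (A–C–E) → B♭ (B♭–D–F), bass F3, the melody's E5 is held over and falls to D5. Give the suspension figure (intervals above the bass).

At the second chord the bass is F3. The suspended E5 lies a seventh above the bass; after resolving down by step to D5, the interval above the bass becomes a sixth.
Suspension figures are named by those two intervals: 7–6.

7–6 suspension.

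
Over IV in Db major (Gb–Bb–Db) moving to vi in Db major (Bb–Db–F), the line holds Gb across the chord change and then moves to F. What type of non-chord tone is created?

The harmony at that moment is Bb minor triad (Bb, Db, F); Gb is not a chord tone.
It is held over (the same pitch as the preceding Gb) and left by step down to F.
Held over from the previous chord and resolving down by step — a suspension.

Gb is a suspension.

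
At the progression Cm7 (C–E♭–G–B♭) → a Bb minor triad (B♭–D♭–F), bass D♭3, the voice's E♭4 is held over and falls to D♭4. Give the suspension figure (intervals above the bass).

9–8 suspension.

At the second chord the bass is D♭3. The suspended E♭4 lies a ninth above the bass; after resolving down by step to D♭4, the interval above the bass becomes an octave.
Suspension figures are named by those two intervals: 9–8.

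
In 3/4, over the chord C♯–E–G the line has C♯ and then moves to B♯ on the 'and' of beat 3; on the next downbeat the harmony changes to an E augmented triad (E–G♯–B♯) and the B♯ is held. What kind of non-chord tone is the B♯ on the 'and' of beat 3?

Anticipation.

The harmony at that moment is C♯ diminished triad (C♯, E, G); B♯ is not a chord tone.
It is approached by step down from C♯ and then sustained as the same pitch into the next harmony.
Arriving early and becoming a chord tone when the harmony changes — an anticipation.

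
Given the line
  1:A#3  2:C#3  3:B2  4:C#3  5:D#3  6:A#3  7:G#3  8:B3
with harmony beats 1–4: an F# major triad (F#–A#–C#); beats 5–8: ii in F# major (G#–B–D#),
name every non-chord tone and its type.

B2 (beat 3) — neighbor tone; A#3 (beat 6) — appoggiatura.

The harmony at that moment is F# major triad (F#, A#, C#); B2 is not a chord tone.
It is approached by step down from C#3 and left by step up to C#3.
Step away and step back to the same note — a neighbor tone (lower neighbor).
The harmony at that moment is G# minor triad (G#, B, D#); A#3 is not a chord tone.
It is approached by leap up from D#3 and left by step down to G#3.
Leap in, step out — an appoggiatura.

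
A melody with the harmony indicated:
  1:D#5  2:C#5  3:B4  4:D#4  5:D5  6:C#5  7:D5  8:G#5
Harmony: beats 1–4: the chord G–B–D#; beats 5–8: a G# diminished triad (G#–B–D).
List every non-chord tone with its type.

The harmony at that moment is G augmented triad (G, B, D#); C#5 is not a chord tone.
It is approached by step down from D#5 and left by step down to B4.
Step in, step out in the same direction — a passing tone.
The harmony at that moment is G# diminished triad (G#, B, D); C#5 is not a chord tone.
It is approached by step down from D5 and left by step up to D5.
Step away and step back to the same note — a neighbor tone (lower neighbor).

C#5 (beat 2) — passing tone; C#5 (beat 6) — neighbor tone.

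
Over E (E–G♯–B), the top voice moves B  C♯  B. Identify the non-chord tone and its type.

The harmony at that moment is E major triad (E, G♯, B); C♯ is not a chord tone.
It is approached by step up from B and left by step down to B.
Step away and step back to the same note — a neighbor tone (upper neighbor).

C♯ is a neighbor tone.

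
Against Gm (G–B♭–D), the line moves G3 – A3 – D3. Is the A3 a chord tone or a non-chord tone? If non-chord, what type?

The harmony at that moment is G minor triad (G, B♭, D); A3 is not a chord tone.
It is approached by step up from G3 and left by leap down to D3.
Step in, leap out — an escape tone.

Non-chord tone — an escape tone.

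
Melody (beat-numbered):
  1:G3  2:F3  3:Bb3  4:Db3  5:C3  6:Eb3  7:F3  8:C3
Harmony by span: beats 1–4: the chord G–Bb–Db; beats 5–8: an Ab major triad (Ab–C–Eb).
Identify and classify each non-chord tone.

The harmony at that moment is G diminished triad (G, Bb, Db); F3 is not a chord tone.
It is approached by step down from G3 and left by leap up to Bb3.
Step in, leap out — an escape tone.
The harmony at that moment is Ab major triad (Ab, C, Eb); F3 is not a chord tone.
It is approached by step up from Eb3 and left by leap down to C3.
Step in, leap out — an escape tone.

F3 (beat 2) — escape tone; F3 (beat 7) — escape tone.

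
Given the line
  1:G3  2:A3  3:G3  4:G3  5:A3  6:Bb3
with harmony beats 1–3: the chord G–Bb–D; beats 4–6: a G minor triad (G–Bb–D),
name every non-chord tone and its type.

The harmony at that moment is G minor triad (G, Bb, D); A3 is not a chord tone.
It is approached by step up from G3 and left by step down to G3.
Step away and step back to the same note — a neighbor tone (upper neighbor).
The harmony at that moment is G minor triad (G, Bb, D); A3 is not a chord tone.
It is approached by step up from G3 and left by step up to Bb3.
Step in, step out in the same direction — a passing tone.

A3 (beat 2) — neighbor tone; A3 (beat 5) — passing tone.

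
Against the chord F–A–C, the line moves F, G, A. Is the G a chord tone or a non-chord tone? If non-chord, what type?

Non-chord tone — a passing tone.

The harmony at that moment is F major triad (F, A, C); G is not a chord tone.
It is approached by step up from F and left by step up to A.
Step in, step out in the same direction — a passing tone.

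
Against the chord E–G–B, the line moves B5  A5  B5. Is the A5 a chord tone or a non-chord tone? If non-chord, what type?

The harmony at that moment is E minor triad (E, G, B); A5 is not a chord tone.
It is approached by step down from B5 and left by step up to B5.
Step away and step back to the same note — a neighbor tone (lower neighbor).

Non-chord tone — a neighbor tone.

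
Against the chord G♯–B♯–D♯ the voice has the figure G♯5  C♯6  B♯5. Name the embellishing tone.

C♯6 is an appoggiatura.

The harmony at that moment is G♯ major triad (G♯, B♯, D♯); C♯6 is not a chord tone.
It is approached by leap up from G♯5 and left by step down to B♯5.
Leap in, step out — an appoggiatura.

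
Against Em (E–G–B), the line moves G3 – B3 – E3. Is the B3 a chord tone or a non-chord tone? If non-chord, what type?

Chord tone (the fifth of E minor triad).

E minor triad contains E, G, B; B is the fifth, so it is a chord tone.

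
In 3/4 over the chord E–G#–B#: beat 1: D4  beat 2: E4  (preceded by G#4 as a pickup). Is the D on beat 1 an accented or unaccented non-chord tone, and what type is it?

Accented appoggiatura.

The harmony at that moment is E augmented triad (E, G#, B#); D4 is not a chord tone.
It is approached by leap down from G#4 and left by step up to E4.
Leap in, step out — an appoggiatura.
It falls on the downbeat, so it is accented.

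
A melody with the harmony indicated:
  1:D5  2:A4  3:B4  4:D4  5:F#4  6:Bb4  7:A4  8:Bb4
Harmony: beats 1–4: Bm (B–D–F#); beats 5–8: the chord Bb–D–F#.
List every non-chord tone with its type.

A4 (beat 2) — appoggiatura; A4 (beat 7) — neighbor tone.

The harmony at that moment is B minor triad (B, D, F#); A4 is not a chord tone.
It is approached by leap down from D5 and left by step up to B4.
Leap in, step out — an appoggiatura.
The harmony at that moment is Bb augmented triad (Bb, D, F#); A4 is not a chord tone.
It is approached by step down from Bb4 and left by step up to Bb4.
Step away and step back to the same note — a neighbor tone (lower neighbor).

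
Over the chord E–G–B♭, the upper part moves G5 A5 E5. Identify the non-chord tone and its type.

The harmony at that moment is E diminished triad (E, G, B♭); A5 is not a chord tone.
It is approached by step up from G5 and left by leap down to E5.
Step in, leap out — an escape tone.

A5 is an escape tone.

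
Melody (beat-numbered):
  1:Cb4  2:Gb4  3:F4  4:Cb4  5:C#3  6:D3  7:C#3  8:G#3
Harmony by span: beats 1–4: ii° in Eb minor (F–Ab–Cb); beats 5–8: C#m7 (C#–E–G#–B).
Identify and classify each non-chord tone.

Gb4 (beat 2) — appoggiatura; D3 (beat 6) — neighbor tone.

The harmony at that moment is F diminished triad (F, Ab, Cb); Gb4 is not a chord tone.
It is approached by leap up from Cb4 and left by step down to F4.
Leap in, step out — an appoggiatura.
The harmony at that moment is C# minor seventh chord (C#, E, G#, B); D3 is not a chord tone.
It is approached by step up from C#3 and left by step down to C#3.
Step away and step back to the same note — a neighbor tone (upper neighbor).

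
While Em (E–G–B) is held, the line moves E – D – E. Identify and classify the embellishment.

The harmony at that moment is E minor triad (E, G, B); D is not a chord tone.
It is approached by step down from E and left by step up to E.
Step away and step back to the same note — a neighbor tone (lower neighbor).

D is a neighbor tone.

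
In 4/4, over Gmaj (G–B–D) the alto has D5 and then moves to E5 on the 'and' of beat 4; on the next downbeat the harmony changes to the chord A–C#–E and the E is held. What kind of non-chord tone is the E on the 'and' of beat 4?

Anticipation.

The harmony at that moment is G major triad (G, B, D); E5 is not a chord tone.
It is approached by step up from D5 and then sustained as the same pitch into the next harmony.
Arriving early and becoming a chord tone when the harmony changes — an anticipation.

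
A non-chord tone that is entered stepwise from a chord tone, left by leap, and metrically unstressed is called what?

Escape tone.

Approach: by step. Departure: by leap. Metric position: weak.
Step in, leap out, from a weak position — an escape tone (échappée). (It is the mirror image of the appoggiatura, which leaps in and steps out on a strong beat.)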